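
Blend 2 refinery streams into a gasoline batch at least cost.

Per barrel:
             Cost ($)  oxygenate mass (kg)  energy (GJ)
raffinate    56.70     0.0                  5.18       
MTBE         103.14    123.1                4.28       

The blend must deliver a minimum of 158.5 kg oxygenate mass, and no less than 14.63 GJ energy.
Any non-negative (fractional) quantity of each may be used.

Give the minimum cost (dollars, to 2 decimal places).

Treat it as an LP. Let x1 = barrels of raffinate, x2 = barrels of MTBE.
Minimise 56.7x1 + 103.14x2 s.t.:
  123.1x2 ≥ 158.5   (oxygenate mass)
  5.18x1 + 4.28x2 ≥ 14.63   (energy)
  x1, x2 ≥ 0.
Both inputs are positive at the optimum. There the oxygenate mass and energy constraints are tight.
So raffinate = 1.7605 barrels, MTBE = 1.2876 barrels.
Objective = 56.7·1.7605 + 103.14·1.2876 = 232.6234.

$232.62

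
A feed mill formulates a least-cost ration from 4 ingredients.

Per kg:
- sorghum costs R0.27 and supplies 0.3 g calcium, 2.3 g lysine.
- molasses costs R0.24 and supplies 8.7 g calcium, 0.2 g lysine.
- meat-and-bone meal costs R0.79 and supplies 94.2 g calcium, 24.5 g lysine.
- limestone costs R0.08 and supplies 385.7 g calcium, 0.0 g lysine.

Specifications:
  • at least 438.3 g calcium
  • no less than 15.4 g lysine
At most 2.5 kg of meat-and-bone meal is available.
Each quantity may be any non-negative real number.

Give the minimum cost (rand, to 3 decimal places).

R0.575

Set it up as a linear program. Let x1 = kg of sorghum, x2 = kg of molasses, x3 = kg of meat-and-bone meal, x4 = kg of limestone.
min 0.27x1 + 0.24x2 + 0.79x3 + 0.08x4 subject to:
  0.3x1 + 8.7x2 + 94.2x3 + 385.7x4 ≥ 438.3   (calcium)
  2.3x1 + 0.2x2 + 24.5x3 ≥ 15.4   (lysine)
  x3 ≤ 2.5
  x1, x2, x3, x4 ≥ 0.
The optimal basis is {meat-and-bone meal, limestone}; sorghum, molasses drop out. Binding constraints: calcium and lysine.
That vertex is x3 = 0.6286, x4 = 0.9829.
Total cost: 0.79·0.6286 + 0.08·0.9829 = 0.57523.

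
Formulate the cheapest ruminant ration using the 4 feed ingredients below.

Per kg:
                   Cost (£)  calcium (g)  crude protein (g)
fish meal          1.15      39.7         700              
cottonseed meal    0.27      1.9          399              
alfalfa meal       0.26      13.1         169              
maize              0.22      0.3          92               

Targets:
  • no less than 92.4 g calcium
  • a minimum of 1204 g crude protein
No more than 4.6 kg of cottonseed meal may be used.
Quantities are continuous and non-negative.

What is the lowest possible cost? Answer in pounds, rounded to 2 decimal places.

£1.84

Let x1 = kg of fish meal, x2 = kg of cottonseed meal, x3 = kg of alfalfa meal, x4 = kg of maize.
min 1.15x1 + 0.27x2 + 0.26x3 + 0.22x4 s.t.:
  39.7x1 + 1.9x2 + 13.1x3 + 0.3x4 ≥ 92.4   (calcium)
  700x1 + 399x2 + 169x3 + 92x4 ≥ 1204   (crude protein)
  x2 ≤ 4.6
  x1, x2, x3, x4 ≥ 0.
The optimal basis is {cottonseed meal, alfalfa meal}; fish meal, maize drop out. The calcium and crude protein requirements are met with equality.
That vertex is x2 = 0.03196, x3 = 7.049.
Cost = 0.27·0.03196 + 0.26·7.049 = 1.8414.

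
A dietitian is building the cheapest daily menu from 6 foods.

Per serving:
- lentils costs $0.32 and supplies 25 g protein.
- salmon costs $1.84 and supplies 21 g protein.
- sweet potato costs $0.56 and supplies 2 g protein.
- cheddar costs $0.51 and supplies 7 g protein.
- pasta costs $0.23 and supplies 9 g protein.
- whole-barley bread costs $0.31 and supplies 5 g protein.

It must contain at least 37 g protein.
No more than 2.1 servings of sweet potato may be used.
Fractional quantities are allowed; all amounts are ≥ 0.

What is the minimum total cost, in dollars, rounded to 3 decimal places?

Let x1 = servings of lentils, x2 = servings of salmon, x3 = servings of sweet potato, x4 = servings of cheddar, x5 = servings of pasta, x6 = servings of whole-barley bread.
Minimize 0.32x1 + 1.84x2 + 0.56x3 + 0.51x4 + 0.23x5 + 0.31x6 with:
  25x1 + 21x2 + 2x3 + 7x4 + 9x5 + 5x6 ≥ 37   (protein)
  x3 ≤ 2.1
  x1, x2, x3, x4, x5, x6 ≥ 0.
The cheapest feasible vertex uses only lentils; salmon, sweet potato, cheddar, pasta, whole-barley bread are not used. There the protein constraint is tight.
Optimal quantities: lentils = 1.48 servings.
Objective = 0.32·1.48 = 0.47360.

$0.474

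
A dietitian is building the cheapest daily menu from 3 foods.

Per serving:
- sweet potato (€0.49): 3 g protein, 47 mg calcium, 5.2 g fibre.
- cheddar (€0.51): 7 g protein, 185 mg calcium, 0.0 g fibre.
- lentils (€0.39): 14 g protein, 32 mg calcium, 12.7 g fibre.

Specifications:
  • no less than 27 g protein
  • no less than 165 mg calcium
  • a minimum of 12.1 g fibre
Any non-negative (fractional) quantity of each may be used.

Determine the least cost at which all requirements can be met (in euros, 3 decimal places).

Treat it as an LP. Let x1 = servings of sweet potato, x2 = servings of cheddar, x3 = servings of lentils.
Minimize 0.49x1 + 0.51x2 + 0.39x3 s.t.:
  3x1 + 7x2 + 14x3 ≥ 27   (protein)
  47x1 + 185x2 + 32x3 ≥ 165   (calcium)
  5.2x1 + 12.7x3 ≥ 12.1   (fibre)
  x1, x2, x3 ≥ 0.
The cheapest feasible vertex uses only cheddar, lentils; sweet potato is not used. There the protein and calcium constraints are tight.
Solving gives x2 = 0.6112, x3 = 1.623.
Total cost: 0.51·0.6112 + 0.39·1.623 = 0.94468.

€0.945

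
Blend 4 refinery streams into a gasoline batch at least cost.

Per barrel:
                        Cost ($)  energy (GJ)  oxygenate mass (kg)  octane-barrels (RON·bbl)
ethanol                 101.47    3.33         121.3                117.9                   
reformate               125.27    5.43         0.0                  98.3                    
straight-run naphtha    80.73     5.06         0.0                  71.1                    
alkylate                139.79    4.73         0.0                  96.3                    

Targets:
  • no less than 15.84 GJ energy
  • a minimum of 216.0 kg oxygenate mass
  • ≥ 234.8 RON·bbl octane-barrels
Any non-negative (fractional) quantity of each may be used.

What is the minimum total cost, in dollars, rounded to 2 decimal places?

$338.80

Let x1 = barrels of ethanol, x2 = barrels of reformate, x3 = barrels of straight-run naphtha, x4 = barrels of alkylate.
min 101.47x1 + 125.27x2 + 80.73x3 + 139.79x4 subject to:
  3.33x1 + 5.43x2 + 5.06x3 + 4.73x4 ≥ 15.84   (energy)
  121.3x1 ≥ 216   (oxygenate mass)
  117.9x1 + 98.3x2 + 71.1x3 + 96.3x4 ≥ 234.8   (octane-barrels)
  x1, x2, x3, x4 ≥ 0.
At the optimum only ethanol, straight-run naphtha are positive (reformate, alkylate = 0). Binding constraints: energy and oxygenate mass.
That vertex is x1 = 1.7807, x3 = 1.9585.
Hence cost = 101.47·1.7807 + 80.73·1.9585 = $338.7973.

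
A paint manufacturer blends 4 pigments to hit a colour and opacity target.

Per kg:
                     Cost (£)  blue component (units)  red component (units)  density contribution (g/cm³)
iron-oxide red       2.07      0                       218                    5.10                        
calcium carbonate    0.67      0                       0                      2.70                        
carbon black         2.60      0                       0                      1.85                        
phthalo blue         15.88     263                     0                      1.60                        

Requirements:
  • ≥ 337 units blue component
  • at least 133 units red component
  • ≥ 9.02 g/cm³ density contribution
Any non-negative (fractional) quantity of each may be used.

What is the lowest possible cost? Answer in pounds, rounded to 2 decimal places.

£22.57

Set it up as a linear program. Let x1 = kg of iron-oxide red, x2 = kg of calcium carbonate, x3 = kg of carbon black, x4 = kg of phthalo blue.
Minimise 2.07x1 + 0.67x2 + 2.6x3 + 15.88x4 s.t.:
  263x4 ≥ 337   (blue component)
  218x1 ≥ 133   (red component)
  5.1x1 + 2.7x2 + 1.85x3 + 1.6x4 ≥ 9.02   (density contribution)
  x1, x2, x3, x4 ≥ 0.
The optimal basis is {iron-oxide red, calcium carbonate, phthalo blue}; carbon black drops out. Binding constraints: blue component, red component, density contribution.
Solving gives x1 = 0.61009, x2 = 1.429, x4 = 1.2814.
Total cost: 2.07·0.61009 + 0.67·1.429 + 15.88·1.2814 = 22.5689.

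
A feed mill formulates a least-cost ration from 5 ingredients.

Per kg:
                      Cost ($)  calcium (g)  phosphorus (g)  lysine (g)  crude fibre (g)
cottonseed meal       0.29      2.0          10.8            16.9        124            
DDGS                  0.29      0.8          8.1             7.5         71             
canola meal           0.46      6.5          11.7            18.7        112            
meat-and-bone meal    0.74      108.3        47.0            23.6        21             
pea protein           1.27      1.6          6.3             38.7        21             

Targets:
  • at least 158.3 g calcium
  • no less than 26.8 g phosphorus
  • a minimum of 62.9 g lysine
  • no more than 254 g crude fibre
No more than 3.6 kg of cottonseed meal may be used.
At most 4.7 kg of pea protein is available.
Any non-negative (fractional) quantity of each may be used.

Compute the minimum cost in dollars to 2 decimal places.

$1.56

Let x1 = kg of cottonseed meal, x2 = kg of DDGS, x3 = kg of canola meal, x4 = kg of meat-and-bone meal, x5 = kg of pea protein.
Minimize 0.29x1 + 0.29x2 + 0.46x3 + 0.74x4 + 1.27x5 with:
  2x1 + 0.8x2 + 6.5x3 + 108.3x4 + 1.6x5 ≥ 158.3   (calcium)
  10.8x1 + 8.1x2 + 11.7x3 + 47x4 + 6.3x5 ≥ 26.8   (phosphorus)
  16.9x1 + 7.5x2 + 18.7x3 + 23.6x4 + 38.7x5 ≥ 62.9   (lysine)
  124x1 + 71x2 + 112x3 + 21x4 + 21x5 ≤ 254   (crude fibre)
  x1 ≤ 3.6
  x5 ≤ 4.7
  x1, x2, x3, x4, x5 ≥ 0.
At the optimum only cottonseed meal, meat-and-bone meal are positive (DDGS, canola meal, pea protein = 0). Binding constraints: calcium and lysine.
Optimal quantities: cottonseed meal = 1.725 kg, meat-and-bone meal = 1.43 kg.
Total cost: 0.29·1.725 + 0.74·1.43 = 1.5585.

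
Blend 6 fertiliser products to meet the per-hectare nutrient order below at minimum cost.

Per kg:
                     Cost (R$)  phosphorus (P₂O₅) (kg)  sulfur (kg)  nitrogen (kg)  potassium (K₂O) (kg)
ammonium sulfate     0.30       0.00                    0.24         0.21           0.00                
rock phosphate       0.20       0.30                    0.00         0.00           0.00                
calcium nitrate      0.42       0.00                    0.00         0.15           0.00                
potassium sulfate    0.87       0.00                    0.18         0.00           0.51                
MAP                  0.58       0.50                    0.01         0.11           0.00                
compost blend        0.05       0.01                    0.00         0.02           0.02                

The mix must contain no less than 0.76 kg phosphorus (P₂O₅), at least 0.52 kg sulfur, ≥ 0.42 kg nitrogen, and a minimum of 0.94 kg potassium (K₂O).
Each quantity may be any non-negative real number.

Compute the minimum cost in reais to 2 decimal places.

R$2.52

Let x1 = kg of ammonium sulfate, x2 = kg of rock phosphate, x3 = kg of calcium nitrate, x4 = kg of potassium sulfate, x5 = kg of MAP, x6 = kg of compost blend.
Minimize 0.3x1 + 0.2x2 + 0.42x3 + 0.87x4 + 0.58x5 + 0.05x6 subject to:
  0.3x2 + 0.5x5 + 0.01x6 ≥ 0.76   (phosphorus (P₂O₅))
  0.24x1 + 0.18x4 + 0.01x5 ≥ 0.52   (sulfur)
  0.21x1 + 0.15x3 + 0.11x5 + 0.02x6 ≥ 0.42   (nitrogen)
  0.51x4 + 0.02x6 ≥ 0.94   (potassium (K₂O))
  x1, x2, x3, x4, x5, x6 ≥ 0.
The cheapest feasible vertex uses only ammonium sulfate, rock phosphate, potassium sulfate, compost blend; calcium nitrate, MAP are not used. There the phosphorus (P₂O₅), sulfur, nitrogen, potassium (K₂O) constraints are tight.
Optimal quantities: ammonium sulfate = 1.071 kg, rock phosphate = 2.208 kg, potassium sulfate = 1.461 kg, compost blend = 9.753 kg.
Cost = 0.3·1.071 + 0.2·2.208 + 0.87·1.461 + 0.05·9.753 = 2.5216.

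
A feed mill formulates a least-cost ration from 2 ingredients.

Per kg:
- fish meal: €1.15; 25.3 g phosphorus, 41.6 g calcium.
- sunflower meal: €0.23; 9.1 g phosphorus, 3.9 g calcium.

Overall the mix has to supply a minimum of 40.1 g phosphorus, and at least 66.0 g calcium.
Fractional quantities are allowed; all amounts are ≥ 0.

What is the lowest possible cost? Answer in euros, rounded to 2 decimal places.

€1.82

Treat it as an LP. Let x1 = kg of fish meal, x2 = kg of sunflower meal.
min 1.15x1 + 0.23x2 subject to:
  25.3x1 + 9.1x2 ≥ 40.1   (phosphorus)
  41.6x1 + 3.9x2 ≥ 66   (calcium)
  x1, x2 ≥ 0.
At the optimum only fish meal is positive (sunflower meal = 0). Binding constraint: calcium.
Solving gives x1 = 1.5865.
Objective = 1.15·1.5865 = 1.8245.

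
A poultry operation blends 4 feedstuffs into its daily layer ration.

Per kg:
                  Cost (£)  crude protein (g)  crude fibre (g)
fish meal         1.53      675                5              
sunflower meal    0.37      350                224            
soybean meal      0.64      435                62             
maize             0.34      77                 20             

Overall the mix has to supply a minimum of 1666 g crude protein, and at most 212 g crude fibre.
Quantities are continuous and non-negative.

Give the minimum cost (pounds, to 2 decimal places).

£2.60

Treat it as an LP. Let x1 = kg of fish meal, x2 = kg of sunflower meal, x3 = kg of soybean meal, x4 = kg of maize.
Minimize 1.53x1 + 0.37x2 + 0.64x3 + 0.34x4 s.t.:
  675x1 + 350x2 + 435x3 + 77x4 ≥ 1666   (crude protein)
  5x1 + 224x2 + 62x3 + 20x4 ≤ 212   (crude fibre)
  x1, x2, x3, x4 ≥ 0.
The optimal basis is {fish meal, soybean meal}; sunflower meal, maize drop out. Binding constraints: crude protein and crude fibre.
Solving gives x1 = 0.2791, x3 = 3.397.
Cost = 1.53·0.2791 + 0.64·3.397 = 2.6011.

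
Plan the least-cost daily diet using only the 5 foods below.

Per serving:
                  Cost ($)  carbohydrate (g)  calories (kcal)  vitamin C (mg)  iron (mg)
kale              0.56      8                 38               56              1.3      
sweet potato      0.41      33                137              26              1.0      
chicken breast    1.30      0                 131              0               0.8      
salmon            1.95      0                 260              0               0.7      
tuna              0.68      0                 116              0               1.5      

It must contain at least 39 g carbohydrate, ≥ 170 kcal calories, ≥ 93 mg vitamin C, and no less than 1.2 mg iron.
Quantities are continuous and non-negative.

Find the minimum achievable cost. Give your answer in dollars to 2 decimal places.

Let x1 = servings of kale, x2 = servings of sweet potato, x3 = servings of chicken breast, x4 = servings of salmon, x5 = servings of tuna.
min 0.56x1 + 0.41x2 + 1.3x3 + 1.95x4 + 0.68x5 with:
  8x1 + 33x2 ≥ 39   (carbohydrate)
  38x1 + 137x2 + 131x3 + 260x4 + 116x5 ≥ 170   (calories)
  56x1 + 26x2 ≥ 93   (vitamin C)
  1.3x1 + 1x2 + 0.8x3 + 0.7x4 + 1.5x5 ≥ 1.2   (iron)
  x1, x2, x3, x4, x5 ≥ 0.
The minimum-cost mix takes nothing from chicken breast, salmon, tuna — only kale, sweet potato. There the calories and vitamin C constraints are tight.
Optimal quantities: kale = 1.245 servings, sweet potato = 0.8956 servings.
Objective = 0.56·1.245 + 0.41·0.8956 = 1.0644.

$1.06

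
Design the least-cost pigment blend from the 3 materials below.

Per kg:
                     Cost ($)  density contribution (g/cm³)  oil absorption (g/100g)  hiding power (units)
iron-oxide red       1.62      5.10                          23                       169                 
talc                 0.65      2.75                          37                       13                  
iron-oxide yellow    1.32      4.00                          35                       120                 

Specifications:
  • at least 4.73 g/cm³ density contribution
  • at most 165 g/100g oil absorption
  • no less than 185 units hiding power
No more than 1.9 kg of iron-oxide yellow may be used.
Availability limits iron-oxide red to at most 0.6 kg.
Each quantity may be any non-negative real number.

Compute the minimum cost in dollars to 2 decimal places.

$1.89

Set it up as a linear program. Let x1 = kg of iron-oxide red, x2 = kg of talc, x3 = kg of iron-oxide yellow.
Minimise 1.62x1 + 0.65x2 + 1.32x3 subject to:
  5.1x1 + 2.75x2 + 4x3 ≥ 4.73   (density contribution)
  23x1 + 37x2 + 35x3 ≤ 165   (oil absorption)
  169x1 + 13x2 + 120x3 ≥ 185   (hiding power)
  x3 ≤ 1.9
  x1 ≤ 0.6
  x1, x2, x3 ≥ 0.
The minimum-cost mix takes nothing from talc — only iron-oxide red, iron-oxide yellow. The hiding power and the iron-oxide red cap requirements are met with equality.
Solving gives x1 = 0.6, x3 = 0.6967.
Cost = 1.62·0.6 + 1.32·0.6967 = 1.8916.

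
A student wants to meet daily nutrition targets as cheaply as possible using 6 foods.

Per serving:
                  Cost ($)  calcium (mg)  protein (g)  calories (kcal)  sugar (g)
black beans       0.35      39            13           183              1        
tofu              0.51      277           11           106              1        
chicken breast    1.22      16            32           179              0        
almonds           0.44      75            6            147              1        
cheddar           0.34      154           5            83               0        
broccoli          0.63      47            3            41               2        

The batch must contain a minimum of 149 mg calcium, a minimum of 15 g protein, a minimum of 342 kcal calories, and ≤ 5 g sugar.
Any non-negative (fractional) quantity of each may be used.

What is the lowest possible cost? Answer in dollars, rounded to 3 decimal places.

$0.746

Let x1 = servings of black beans, x2 = servings of tofu, x3 = servings of chicken breast, x4 = servings of almonds, x5 = servings of cheddar, x6 = servings of broccoli.
min 0.35x1 + 0.51x2 + 1.22x3 + 0.44x4 + 0.34x5 + 0.63x6 with:
  39x1 + 277x2 + 16x3 + 75x4 + 154x5 + 47x6 ≥ 149   (calcium)
  13x1 + 11x2 + 32x3 + 6x4 + 5x5 + 3x6 ≥ 15   (protein)
  183x1 + 106x2 + 179x3 + 147x4 + 83x5 + 41x6 ≥ 342   (calories)
  1x1 + 1x2 + 1x4 + 2x6 ≤ 5   (sugar)
  x1, x2, x3, x4, x5, x6 ≥ 0.
The minimum-cost mix takes nothing from chicken breast, almonds, cheddar, broccoli — only black beans, tofu. There the calcium and calories constraints are tight.
Optimal quantities: black beans = 1.696 servings, tofu = 0.2992 servings.
Objective = 0.35·1.696 + 0.51·0.2992 = 0.74619.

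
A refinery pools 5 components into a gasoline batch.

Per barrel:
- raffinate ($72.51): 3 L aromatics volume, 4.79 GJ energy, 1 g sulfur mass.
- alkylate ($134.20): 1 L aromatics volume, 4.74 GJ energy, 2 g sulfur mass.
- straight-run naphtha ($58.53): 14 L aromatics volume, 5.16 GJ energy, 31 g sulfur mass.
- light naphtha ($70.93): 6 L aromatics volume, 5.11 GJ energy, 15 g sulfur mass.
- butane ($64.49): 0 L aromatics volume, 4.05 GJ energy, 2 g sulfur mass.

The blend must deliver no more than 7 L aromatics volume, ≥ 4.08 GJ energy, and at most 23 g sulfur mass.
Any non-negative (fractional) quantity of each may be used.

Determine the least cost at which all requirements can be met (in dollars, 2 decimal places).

Let x1 = barrels of raffinate, x2 = barrels of alkylate, x3 = barrels of straight-run naphtha, x4 = barrels of light naphtha, x5 = barrels of butane.
min 72.51x1 + 134.2x2 + 58.53x3 + 70.93x4 + 64.49x5 subject to:
  3x1 + 1x2 + 14x3 + 6x4 ≤ 7   (aromatics volume)
  4.79x1 + 4.74x2 + 5.16x3 + 5.11x4 + 4.05x5 ≥ 4.08   (energy)
  1x1 + 2x2 + 31x3 + 15x4 + 2x5 ≤ 23   (sulfur mass)
  x1, x2, x3, x4, x5 ≥ 0.
The minimum-cost mix takes nothing from raffinate, alkylate, butane — only straight-run naphtha, light naphtha. The aromatics volume and energy requirements are met with equality.
Optimal quantities: straight-run naphtha = 0.2782 barrels, light naphtha = 0.5175 barrels.
Total cost: 58.53·0.2782 + 70.93·0.5175 = 52.9893.

$52.99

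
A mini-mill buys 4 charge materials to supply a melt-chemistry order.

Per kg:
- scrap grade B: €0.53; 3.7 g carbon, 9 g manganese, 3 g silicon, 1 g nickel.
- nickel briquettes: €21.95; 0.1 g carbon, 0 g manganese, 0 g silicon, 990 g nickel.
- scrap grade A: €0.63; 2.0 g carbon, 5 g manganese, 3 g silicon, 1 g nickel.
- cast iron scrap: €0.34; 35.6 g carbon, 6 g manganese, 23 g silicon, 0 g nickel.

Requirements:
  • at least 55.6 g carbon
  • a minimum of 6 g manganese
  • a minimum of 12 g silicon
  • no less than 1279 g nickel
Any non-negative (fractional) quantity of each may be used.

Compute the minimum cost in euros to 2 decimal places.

€28.89

Set it up as a linear program. Let x1 = kg of scrap grade B, x2 = kg of nickel briquettes, x3 = kg of scrap grade A, x4 = kg of cast iron scrap.
Minimise 0.53x1 + 21.95x2 + 0.63x3 + 0.34x4 subject to:
  3.7x1 + 0.1x2 + 2x3 + 35.6x4 ≥ 55.6   (carbon)
  9x1 + 5x3 + 6x4 ≥ 6   (manganese)
  3x1 + 3x3 + 23x4 ≥ 12   (silicon)
  1x1 + 990x2 + 1x3 ≥ 1279   (nickel)
  x1, x2, x3, x4 ≥ 0.
The minimum-cost mix takes nothing from scrap grade B, scrap grade A — only nickel briquettes, cast iron scrap. The carbon and nickel requirements are met with equality.
So nickel briquettes = 1.292 kg, cast iron scrap = 1.558 kg.
Total cost: 21.95·1.292 + 0.34·1.558 = 28.8891.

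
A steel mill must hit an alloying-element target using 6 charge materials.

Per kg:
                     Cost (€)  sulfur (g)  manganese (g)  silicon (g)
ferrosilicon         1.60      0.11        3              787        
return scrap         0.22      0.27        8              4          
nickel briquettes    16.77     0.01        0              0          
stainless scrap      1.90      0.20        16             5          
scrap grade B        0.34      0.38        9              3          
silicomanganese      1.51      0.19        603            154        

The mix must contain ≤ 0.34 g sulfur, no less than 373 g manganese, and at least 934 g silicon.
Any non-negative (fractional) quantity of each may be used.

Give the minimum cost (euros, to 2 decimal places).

Treat it as an LP. Let x1 = kg of ferrosilicon, x2 = kg of return scrap, x3 = kg of nickel briquettes, x4 = kg of stainless scrap, x5 = kg of scrap grade B, x6 = kg of silicomanganese.
min 1.6x1 + 0.22x2 + 16.77x3 + 1.9x4 + 0.34x5 + 1.51x6 with:
  0.11x1 + 0.27x2 + 0.01x3 + 0.2x4 + 0.38x5 + 0.19x6 ≤ 0.34   (sulfur)
  3x1 + 8x2 + 16x4 + 9x5 + 603x6 ≥ 373   (manganese)
  787x1 + 4x2 + 5x4 + 3x5 + 154x6 ≥ 934   (silicon)
  x1, x2, x3, x4, x5, x6 ≥ 0.
The minimum-cost mix takes nothing from return scrap, nickel briquettes, stainless scrap, scrap grade B — only ferrosilicon, silicomanganese. There the manganese and silicon constraints are tight.
So ferrosilicon = 1.067 kg, silicomanganese = 0.6133 kg.
Hence cost = 1.6·1.067 + 1.51·0.6133 = €2.6333.

€2.63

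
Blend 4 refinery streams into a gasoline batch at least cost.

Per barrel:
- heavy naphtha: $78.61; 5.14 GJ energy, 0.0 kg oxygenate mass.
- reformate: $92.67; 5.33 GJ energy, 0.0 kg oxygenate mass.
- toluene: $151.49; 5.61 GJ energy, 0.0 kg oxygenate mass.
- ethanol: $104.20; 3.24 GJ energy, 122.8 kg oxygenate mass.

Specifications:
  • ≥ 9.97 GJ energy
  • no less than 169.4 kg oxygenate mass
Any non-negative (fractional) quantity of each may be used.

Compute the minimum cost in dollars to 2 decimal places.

$227.86

Let x1 = barrels of heavy naphtha, x2 = barrels of reformate, x3 = barrels of toluene, x4 = barrels of ethanol.
min 78.61x1 + 92.67x2 + 151.49x3 + 104.2x4 s.t.:
  5.14x1 + 5.33x2 + 5.61x3 + 3.24x4 ≥ 9.97   (energy)
  122.8x4 ≥ 169.4   (oxygenate mass)
  x1, x2, x3, x4 ≥ 0.
The cheapest feasible vertex uses only heavy naphtha, ethanol; reformate, toluene are not used. Binding constraints: energy and oxygenate mass.
Solving gives x1 = 1.0701, x4 = 1.3795.
Cost = 78.61·1.0701 + 104.2·1.3795 = 227.8645.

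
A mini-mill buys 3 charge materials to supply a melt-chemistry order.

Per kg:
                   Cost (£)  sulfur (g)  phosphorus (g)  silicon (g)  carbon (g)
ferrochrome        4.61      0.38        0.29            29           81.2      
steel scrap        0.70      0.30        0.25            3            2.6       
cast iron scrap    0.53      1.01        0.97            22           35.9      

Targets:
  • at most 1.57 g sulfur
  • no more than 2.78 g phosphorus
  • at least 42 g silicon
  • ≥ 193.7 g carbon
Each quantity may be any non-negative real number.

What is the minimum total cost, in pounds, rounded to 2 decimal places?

Let x1 = kg of ferrochrome, x2 = kg of steel scrap, x3 = kg of cast iron scrap.
Minimise 4.61x1 + 0.7x2 + 0.53x3 subject to:
  0.38x1 + 0.3x2 + 1.01x3 ≤ 1.57   (sulfur)
  0.29x1 + 0.25x2 + 0.97x3 ≤ 2.78   (phosphorus)
  29x1 + 3x2 + 22x3 ≥ 42   (silicon)
  81.2x1 + 2.6x2 + 35.9x3 ≥ 193.7   (carbon)
  x1, x2, x3 ≥ 0.
At the optimum only ferrochrome, cast iron scrap are positive (steel scrap = 0). The sulfur and carbon requirements are met with equality.
Optimal quantities: ferrochrome = 2.037 kg, cast iron scrap = 0.788 kg.
Hence cost = 4.61·2.037 + 0.53·0.788 = £9.8082.

£9.81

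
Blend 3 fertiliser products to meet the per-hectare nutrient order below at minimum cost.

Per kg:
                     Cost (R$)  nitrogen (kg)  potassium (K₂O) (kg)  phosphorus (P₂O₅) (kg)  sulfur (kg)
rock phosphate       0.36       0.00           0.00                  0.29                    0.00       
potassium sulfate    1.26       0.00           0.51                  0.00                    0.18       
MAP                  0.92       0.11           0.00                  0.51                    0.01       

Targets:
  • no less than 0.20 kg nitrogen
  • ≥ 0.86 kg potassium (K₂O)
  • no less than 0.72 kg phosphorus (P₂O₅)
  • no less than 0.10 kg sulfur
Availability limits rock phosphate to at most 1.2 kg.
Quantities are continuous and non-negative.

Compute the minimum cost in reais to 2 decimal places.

Let x1 = kg of rock phosphate, x2 = kg of potassium sulfate, x3 = kg of MAP.
min 0.36x1 + 1.26x2 + 0.92x3 s.t.:
  0.11x3 ≥ 0.2   (nitrogen)
  0.51x2 ≥ 0.86   (potassium (K₂O))
  0.29x1 + 0.51x3 ≥ 0.72   (phosphorus (P₂O₅))
  0.18x2 + 0.01x3 ≥ 0.1   (sulfur)
  x1 ≤ 1.2
  x1, x2, x3 ≥ 0.
The cheapest feasible vertex uses only potassium sulfate, MAP; rock phosphate is not used. The nitrogen and potassium (K₂O) requirements are met with equality.
That vertex is x2 = 1.686, x3 = 1.818.
Objective = 1.26·1.686 + 0.92·1.818 = 3.7969.

R$3.80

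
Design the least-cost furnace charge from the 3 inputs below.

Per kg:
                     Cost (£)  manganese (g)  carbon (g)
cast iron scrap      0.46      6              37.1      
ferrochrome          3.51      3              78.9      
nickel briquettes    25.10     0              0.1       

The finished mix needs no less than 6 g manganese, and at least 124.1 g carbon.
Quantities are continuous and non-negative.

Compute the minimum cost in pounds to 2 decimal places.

Let x1 = kg of cast iron scrap, x2 = kg of ferrochrome, x3 = kg of nickel briquettes.
Minimize 0.46x1 + 3.51x2 + 25.1x3 subject to:
  6x1 + 3x2 ≥ 6   (manganese)
  37.1x1 + 78.9x2 + 0.1x3 ≥ 124.1   (carbon)
  x1, x2, x3 ≥ 0.
At the optimum only cast iron scrap is positive (ferrochrome, nickel briquettes = 0). The carbon requirement is met with equality.
Solving gives x1 = 3.345.
Objective = 0.46·3.345 = 1.5387.

£1.54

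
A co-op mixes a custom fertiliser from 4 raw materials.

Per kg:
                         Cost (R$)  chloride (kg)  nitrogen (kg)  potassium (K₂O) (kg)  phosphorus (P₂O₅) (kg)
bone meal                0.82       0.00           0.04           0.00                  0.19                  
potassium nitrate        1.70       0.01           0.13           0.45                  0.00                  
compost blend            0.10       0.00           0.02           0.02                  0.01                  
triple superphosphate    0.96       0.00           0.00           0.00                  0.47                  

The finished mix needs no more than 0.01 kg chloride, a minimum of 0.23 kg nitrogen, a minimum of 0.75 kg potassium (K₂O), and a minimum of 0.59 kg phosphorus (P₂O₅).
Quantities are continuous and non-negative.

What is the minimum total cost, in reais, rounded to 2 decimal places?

R$4.10

Let x1 = kg of bone meal, x2 = kg of potassium nitrate, x3 = kg of compost blend, x4 = kg of triple superphosphate.
Minimize 0.82x1 + 1.7x2 + 0.1x3 + 0.96x4 subject to:
  0.01x2 ≤ 0.01   (chloride)
  0.04x1 + 0.13x2 + 0.02x3 ≥ 0.23   (nitrogen)
  0.45x2 + 0.02x3 ≥ 0.75   (potassium (K₂O))
  0.19x1 + 0.01x3 + 0.47x4 ≥ 0.59   (phosphorus (P₂O₅))
  x1, x2, x3, x4 ≥ 0.
The minimum-cost mix takes nothing from bone meal — only potassium nitrate, compost blend, triple superphosphate. Binding constraints: chloride, potassium (K₂O), phosphorus (P₂O₅).
Optimal quantities: potassium nitrate = 1 kg, compost blend = 15 kg, triple superphosphate = 0.9362 kg.
Hence cost = 1.7·1 + 0.1·15 + 0.96·0.9362 = R$4.0988.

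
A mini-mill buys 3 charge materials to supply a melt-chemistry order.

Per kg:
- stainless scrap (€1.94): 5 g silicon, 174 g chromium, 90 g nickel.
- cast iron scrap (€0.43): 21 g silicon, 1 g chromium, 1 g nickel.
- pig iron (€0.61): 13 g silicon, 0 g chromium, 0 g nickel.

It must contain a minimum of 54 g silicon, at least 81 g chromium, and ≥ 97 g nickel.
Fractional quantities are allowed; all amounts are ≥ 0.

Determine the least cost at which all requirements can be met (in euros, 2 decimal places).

This is a linear program. Let x1 = kg of stainless scrap, x2 = kg of cast iron scrap, x3 = kg of pig iron.
min 1.94x1 + 0.43x2 + 0.61x3 s.t.:
  5x1 + 21x2 + 13x3 ≥ 54   (silicon)
  174x1 + 1x2 ≥ 81   (chromium)
  90x1 + 1x2 ≥ 97   (nickel)
  x1, x2, x3 ≥ 0.
The minimum-cost mix takes nothing from pig iron — only stainless scrap, cast iron scrap. There the silicon and nickel constraints are tight.
So stainless scrap = 1.052 kg, cast iron scrap = 2.321 kg.
Hence cost = 1.94·1.052 + 0.43·2.321 = €3.0389.

€3.04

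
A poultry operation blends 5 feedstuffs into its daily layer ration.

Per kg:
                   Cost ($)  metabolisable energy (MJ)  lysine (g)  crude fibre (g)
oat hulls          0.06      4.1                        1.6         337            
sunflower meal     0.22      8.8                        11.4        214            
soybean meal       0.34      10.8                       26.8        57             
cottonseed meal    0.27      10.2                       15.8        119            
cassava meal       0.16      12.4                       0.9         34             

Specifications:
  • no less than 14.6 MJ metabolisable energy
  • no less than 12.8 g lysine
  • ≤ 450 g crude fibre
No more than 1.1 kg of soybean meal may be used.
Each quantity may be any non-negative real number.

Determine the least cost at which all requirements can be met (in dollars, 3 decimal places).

$0.275

Let x1 = kg of oat hulls, x2 = kg of sunflower meal, x3 = kg of soybean meal, x4 = kg of cottonseed meal, x5 = kg of cassava meal.
Minimise 0.06x1 + 0.22x2 + 0.34x3 + 0.27x4 + 0.16x5 with:
  4.1x1 + 8.8x2 + 10.8x3 + 10.2x4 + 12.4x5 ≥ 14.6   (metabolisable energy)
  1.6x1 + 11.4x2 + 26.8x3 + 15.8x4 + 0.9x5 ≥ 12.8   (lysine)
  337x1 + 214x2 + 57x3 + 119x4 + 34x5 ≤ 450   (crude fibre)
  x3 ≤ 1.1
  x1, x2, x3, x4, x5 ≥ 0.
The cheapest feasible vertex uses only oat hulls, soybean meal, cassava meal; sunflower meal, cottonseed meal are not used. Binding constraints: metabolisable energy, lysine, crude fibre.
So oat hulls = 1.226 kg, soybean meal = 0.3899 kg, cassava meal = 0.4325 kg.
Hence cost = 0.06·1.226 + 0.34·0.3899 + 0.16·0.4325 = $0.27533.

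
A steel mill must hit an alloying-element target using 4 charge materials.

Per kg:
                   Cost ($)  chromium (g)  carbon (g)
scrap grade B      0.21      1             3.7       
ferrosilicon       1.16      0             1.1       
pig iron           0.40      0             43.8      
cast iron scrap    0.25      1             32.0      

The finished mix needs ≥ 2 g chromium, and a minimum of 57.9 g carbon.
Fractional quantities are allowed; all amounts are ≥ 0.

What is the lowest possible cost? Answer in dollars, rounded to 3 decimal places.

Let x1 = kg of scrap grade B, x2 = kg of ferrosilicon, x3 = kg of pig iron, x4 = kg of cast iron scrap.
Minimise 0.21x1 + 1.16x2 + 0.4x3 + 0.25x4 with:
  1x1 + 1x4 ≥ 2   (chromium)
  3.7x1 + 1.1x2 + 43.8x3 + 32x4 ≥ 57.9   (carbon)
  x1, x2, x3, x4 ≥ 0.
The minimum-cost mix takes nothing from ferrosilicon, pig iron — only scrap grade B, cast iron scrap. Binding constraints: chromium and carbon.
Optimal quantities: scrap grade B = 0.2155 kg, cast iron scrap = 1.784 kg.
Total cost: 0.21·0.2155 + 0.25·1.784 = 0.49126.

$0.491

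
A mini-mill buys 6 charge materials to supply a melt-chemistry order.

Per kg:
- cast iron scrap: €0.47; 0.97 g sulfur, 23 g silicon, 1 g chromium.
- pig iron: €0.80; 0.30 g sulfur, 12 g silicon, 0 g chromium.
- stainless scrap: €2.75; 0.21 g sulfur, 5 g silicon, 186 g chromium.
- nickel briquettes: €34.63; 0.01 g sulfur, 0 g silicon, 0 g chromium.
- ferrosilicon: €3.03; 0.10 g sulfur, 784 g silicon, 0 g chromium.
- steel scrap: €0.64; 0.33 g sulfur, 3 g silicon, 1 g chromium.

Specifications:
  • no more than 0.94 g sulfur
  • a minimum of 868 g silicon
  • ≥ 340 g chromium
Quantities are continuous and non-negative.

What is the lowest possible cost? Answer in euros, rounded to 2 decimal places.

Let x1 = kg of cast iron scrap, x2 = kg of pig iron, x3 = kg of stainless scrap, x4 = kg of nickel briquettes, x5 = kg of ferrosilicon, x6 = kg of steel scrap.
Minimize 0.47x1 + 0.8x2 + 2.75x3 + 34.63x4 + 3.03x5 + 0.64x6 s.t.:
  0.97x1 + 0.3x2 + 0.21x3 + 0.01x4 + 0.1x5 + 0.33x6 ≤ 0.94   (sulfur)
  23x1 + 12x2 + 5x3 + 784x5 + 3x6 ≥ 868   (silicon)
  1x1 + 186x3 + 1x6 ≥ 340   (chromium)
  x1, x2, x3, x4, x5, x6 ≥ 0.
At the optimum only stainless scrap, ferrosilicon are positive (cast iron scrap, pig iron, nickel briquettes, steel scrap = 0). Binding constraints: silicon and chromium.
So stainless scrap = 1.828 kg, ferrosilicon = 1.0955 kg.
Cost = 2.75·1.828 + 3.03·1.0955 = 8.3464.

€8.35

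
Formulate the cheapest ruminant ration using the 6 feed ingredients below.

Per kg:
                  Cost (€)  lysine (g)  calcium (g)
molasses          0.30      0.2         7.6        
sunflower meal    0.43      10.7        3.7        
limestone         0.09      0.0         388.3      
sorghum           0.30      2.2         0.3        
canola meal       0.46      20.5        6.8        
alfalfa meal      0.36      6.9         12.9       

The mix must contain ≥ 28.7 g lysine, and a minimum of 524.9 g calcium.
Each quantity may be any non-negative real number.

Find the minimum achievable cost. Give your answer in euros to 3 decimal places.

€0.763

Set it up as a linear program. Let x1 = kg of molasses, x2 = kg of sunflower meal, x3 = kg of limestone, x4 = kg of sorghum, x5 = kg of canola meal, x6 = kg of alfalfa meal.
Minimise 0.3x1 + 0.43x2 + 0.09x3 + 0.3x4 + 0.46x5 + 0.36x6 subject to:
  0.2x1 + 10.7x2 + 2.2x4 + 20.5x5 + 6.9x6 ≥ 28.7   (lysine)
  7.6x1 + 3.7x2 + 388.3x3 + 0.3x4 + 6.8x5 + 12.9x6 ≥ 524.9   (calcium)
  x1, x2, x3, x4, x5, x6 ≥ 0.
The minimum-cost mix takes nothing from molasses, sunflower meal, sorghum, alfalfa meal — only limestone, canola meal. There the lysine and calcium constraints are tight.
So limestone = 1.327 kg, canola meal = 1.4 kg.
Objective = 0.09·1.327 + 0.46·1.4 = 0.76343.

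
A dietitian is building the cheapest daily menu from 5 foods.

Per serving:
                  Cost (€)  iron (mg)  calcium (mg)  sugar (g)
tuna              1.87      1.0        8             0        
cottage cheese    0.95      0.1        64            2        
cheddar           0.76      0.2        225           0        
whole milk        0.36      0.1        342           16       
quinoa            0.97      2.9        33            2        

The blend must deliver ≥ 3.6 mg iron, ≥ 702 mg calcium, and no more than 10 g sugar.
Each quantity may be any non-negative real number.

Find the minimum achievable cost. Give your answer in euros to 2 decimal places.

€2.90

Set it up as a linear program. Let x1 = servings of tuna, x2 = servings of cottage cheese, x3 = servings of cheddar, x4 = servings of whole milk, x5 = servings of quinoa.
Minimise 1.87x1 + 0.95x2 + 0.76x3 + 0.36x4 + 0.97x5 subject to:
  1x1 + 0.1x2 + 0.2x3 + 0.1x4 + 2.9x5 ≥ 3.6   (iron)
  8x1 + 64x2 + 225x3 + 342x4 + 33x5 ≥ 702   (calcium)
  2x2 + 16x4 + 2x5 ≤ 10   (sugar)
  x1, x2, x3, x4, x5 ≥ 0.
The optimal basis is {cheddar, whole milk, quinoa}; tuna, cottage cheese drop out. The iron, calcium, sugar requirements are met with equality.
That vertex is x3 = 2.216, x4 = 0.4911, x5 = 1.072.
Hence cost = 0.76·2.216 + 0.36·0.4911 + 0.97·1.072 = €2.9008.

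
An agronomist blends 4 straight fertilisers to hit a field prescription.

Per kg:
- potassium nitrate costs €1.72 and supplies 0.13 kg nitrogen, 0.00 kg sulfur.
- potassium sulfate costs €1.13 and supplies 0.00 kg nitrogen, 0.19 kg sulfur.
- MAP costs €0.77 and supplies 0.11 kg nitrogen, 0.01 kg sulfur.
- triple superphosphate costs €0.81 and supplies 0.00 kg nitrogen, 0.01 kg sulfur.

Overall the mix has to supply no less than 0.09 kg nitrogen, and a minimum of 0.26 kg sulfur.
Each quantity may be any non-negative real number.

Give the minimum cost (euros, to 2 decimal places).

This is a linear program. Let x1 = kg of potassium nitrate, x2 = kg of potassium sulfate, x3 = kg of MAP, x4 = kg of triple superphosphate.
min 1.72x1 + 1.13x2 + 0.77x3 + 0.81x4 with:
  0.13x1 + 0.11x3 ≥ 0.09   (nitrogen)
  0.19x2 + 0.01x3 + 0.01x4 ≥ 0.26   (sulfur)
  x1, x2, x3, x4 ≥ 0.
The optimal basis is {potassium sulfate, MAP}; potassium nitrate, triple superphosphate drop out. There the nitrogen and sulfur constraints are tight.
Solving gives x2 = 1.325, x3 = 0.8182.
Objective = 1.13·1.325 + 0.77·0.8182 = 2.1273.

€2.13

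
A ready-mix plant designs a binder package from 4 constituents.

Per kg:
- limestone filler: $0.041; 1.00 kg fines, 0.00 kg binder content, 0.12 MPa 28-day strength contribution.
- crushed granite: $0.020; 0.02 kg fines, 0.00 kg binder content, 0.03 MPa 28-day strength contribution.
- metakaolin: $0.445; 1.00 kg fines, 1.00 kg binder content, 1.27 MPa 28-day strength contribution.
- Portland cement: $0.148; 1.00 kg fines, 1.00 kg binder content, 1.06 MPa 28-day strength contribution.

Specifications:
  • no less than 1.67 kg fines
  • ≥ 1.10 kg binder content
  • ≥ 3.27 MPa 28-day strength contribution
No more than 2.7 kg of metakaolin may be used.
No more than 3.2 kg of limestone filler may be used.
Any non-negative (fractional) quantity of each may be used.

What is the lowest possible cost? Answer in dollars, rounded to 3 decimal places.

Let x1 = kg of limestone filler, x2 = kg of crushed granite, x3 = kg of metakaolin, x4 = kg of Portland cement.
Minimise 0.041x1 + 0.02x2 + 0.445x3 + 0.148x4 with:
  1x1 + 0.02x2 + 1x3 + 1x4 ≥ 1.67   (fines)
  1x3 + 1x4 ≥ 1.1   (binder content)
  0.12x1 + 0.03x2 + 1.27x3 + 1.06x4 ≥ 3.27   (28-day strength contribution)
  x3 ≤ 2.7
  x1 ≤ 3.2
  x1, x2, x3, x4 ≥ 0.
The optimal basis is {Portland cement}; limestone filler, crushed granite, metakaolin drop out. Binding constraint: 28-day strength contribution.
Optimal quantities: Portland cement = 3.085 kg.
Objective = 0.148·3.085 = 0.45658.

$0.457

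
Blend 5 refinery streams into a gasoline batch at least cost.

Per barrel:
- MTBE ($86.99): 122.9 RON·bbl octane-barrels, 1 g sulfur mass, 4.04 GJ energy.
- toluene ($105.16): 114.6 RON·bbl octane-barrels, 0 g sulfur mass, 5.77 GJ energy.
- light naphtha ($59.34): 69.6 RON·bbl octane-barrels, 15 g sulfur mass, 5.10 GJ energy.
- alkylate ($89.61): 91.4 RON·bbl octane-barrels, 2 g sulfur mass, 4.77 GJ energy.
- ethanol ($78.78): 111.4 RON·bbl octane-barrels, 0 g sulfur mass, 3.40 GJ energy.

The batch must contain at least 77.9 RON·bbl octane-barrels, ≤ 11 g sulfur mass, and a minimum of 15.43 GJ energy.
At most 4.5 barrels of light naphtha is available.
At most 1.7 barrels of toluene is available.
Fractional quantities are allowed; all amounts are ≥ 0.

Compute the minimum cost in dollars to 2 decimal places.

Let x1 = barrels of MTBE, x2 = barrels of toluene, x3 = barrels of light naphtha, x4 = barrels of alkylate, x5 = barrels of ethanol.
Minimise 86.99x1 + 105.16x2 + 59.34x3 + 89.61x4 + 78.78x5 with:
  122.9x1 + 114.6x2 + 69.6x3 + 91.4x4 + 111.4x5 ≥ 77.9   (octane-barrels)
  1x1 + 15x3 + 2x4 ≤ 11   (sulfur mass)
  4.04x1 + 5.77x2 + 5.1x3 + 4.77x4 + 3.4x5 ≥ 15.43   (energy)
  x3 ≤ 4.5
  x2 ≤ 1.7
  x1, x2, x3, x4, x5 ≥ 0.
At the optimum only toluene, light naphtha, alkylate are positive (MTBE, ethanol = 0). The sulfur mass, energy, the toluene cap requirements are met with equality.
Optimal quantities: toluene = 1.7 barrels, light naphtha = 0.672 barrels, alkylate = 0.4599 barrels.
Objective = 105.16·1.7 + 59.34·0.672 + 89.61·0.4599 = 259.8601.

$259.86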